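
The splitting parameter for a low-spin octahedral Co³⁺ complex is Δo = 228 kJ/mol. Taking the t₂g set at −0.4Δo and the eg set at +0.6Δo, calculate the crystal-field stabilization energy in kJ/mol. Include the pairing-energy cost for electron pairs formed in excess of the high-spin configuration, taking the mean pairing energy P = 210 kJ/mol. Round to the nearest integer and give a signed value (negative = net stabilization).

-127

Co sits in group 9; removing 3 electrons leaves Co³⁺ with 9 − 3 = 6 d electrons.
Electron filling gives t₂g⁶ eg⁰.
CFSE(orbital) = 6×(-0.4Δo) + 0×(0.6Δo) = -2.4Δo; with Δo = 228 kJ/mol that is -547 kJ/mol.
Pairing penalty: 3 pairs vs 1 in the high-spin reference → 2 extra × P = 420 kJ/mol.
Overall CFSE = -547 + 420 = -127 kJ/mol.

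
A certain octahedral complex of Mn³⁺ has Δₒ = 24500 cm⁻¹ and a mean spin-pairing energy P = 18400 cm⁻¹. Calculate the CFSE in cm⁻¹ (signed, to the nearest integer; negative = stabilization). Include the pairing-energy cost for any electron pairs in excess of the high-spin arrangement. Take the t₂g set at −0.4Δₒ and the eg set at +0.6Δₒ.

-20800

Mn³⁺: group 7, so d-count = 7 − 3 = 4.
Here Δₒ > P (24500 > 18400), so the low-spin state is favoured.
That gives t₂g⁴ eg⁰.
Orbital CFSE = -1.6Δₒ = -1.6 × 24500 = -39200 cm⁻¹.
Excess pairs vs high-spin: 1 − 0 = 1; pairing cost = +18400 cm⁻¹.
Net CFSE = -39200 + 18400 = -20800 cm⁻¹.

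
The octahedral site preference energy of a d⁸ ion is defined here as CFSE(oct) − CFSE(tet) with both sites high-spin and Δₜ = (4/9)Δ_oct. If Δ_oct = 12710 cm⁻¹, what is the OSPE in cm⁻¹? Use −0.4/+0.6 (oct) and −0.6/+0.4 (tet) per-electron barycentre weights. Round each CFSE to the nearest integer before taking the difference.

Octahedral high-spin t₂g⁶ eg²: CFSE = -1.2 × 12710 = -15252 cm⁻¹.
Tetrahedral e⁴ t₂⁴ gives -0.8Δₜ = -0.8 × (4/9) × 12710 = -4519 cm⁻¹.
OSPE = -15252 − (-4519) = -10733 cm⁻¹.

-10733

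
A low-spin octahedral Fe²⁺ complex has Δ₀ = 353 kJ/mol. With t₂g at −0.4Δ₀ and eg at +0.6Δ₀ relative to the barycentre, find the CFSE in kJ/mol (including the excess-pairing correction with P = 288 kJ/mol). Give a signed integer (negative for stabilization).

-271

Group 8 minus oxidation state +2 gives a d⁶ configuration for Fe²⁺.
Configuration: t₂g⁶ eg⁰.
Orbital CFSE = 6(-0.4) + 0(0.6) = -2.4Δ₀ = -2.4 × 353 = -847 kJ/mol.
High-spin d⁶ would be t₂g⁴ eg² with 1 pair; low-spin has 3, so 2 excess pairs cost +2P = +576 kJ/mol.
Net CFSE = -847 + 576 = -271 kJ/mol.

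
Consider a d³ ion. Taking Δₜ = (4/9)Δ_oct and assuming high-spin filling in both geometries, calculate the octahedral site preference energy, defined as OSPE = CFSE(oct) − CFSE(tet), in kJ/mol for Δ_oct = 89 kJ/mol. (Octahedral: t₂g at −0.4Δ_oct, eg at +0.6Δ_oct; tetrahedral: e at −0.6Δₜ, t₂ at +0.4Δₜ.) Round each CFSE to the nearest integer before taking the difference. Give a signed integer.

Octahedral (high-spin): t2g^3 e_g^0, CFSE = 3(−0.4) + 0(+0.6) = -1.2Δ_oct = -1.2 × 89 = -107 kJ/mol.
Tetrahedral e^2 t2^1 gives -0.8Δₜ = -0.8 × (4/9) × 89 = -32 kJ/mol.
Subtracting, OSPE = -107 − (-32) = -75 kJ/mol.

-75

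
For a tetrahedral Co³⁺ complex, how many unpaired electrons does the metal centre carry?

4

Co is in group 9, so Co³⁺ is d⁶ (9 − 3 = 6).
Tetrahedral fields are weak (Δₜ ≈ 4/9 Δₒ), so electrons fill high-spin.
Configuration: e^3 t2^3, giving 4 unpaired electrons.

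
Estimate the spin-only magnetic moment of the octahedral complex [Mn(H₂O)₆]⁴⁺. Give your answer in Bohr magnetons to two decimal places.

H₂O is neutral, so the +4 overall charge sits on Mn: oxidation state +4.
Mn is in group 7, so Mn⁴⁺ is d³ (7 − 4 = 3).
Configuration: t₂g³ eg⁰ → 3 unpaired electrons.
μ(spin-only) = √[3(3+2)] = √15 ≈ 3.87 Bohr magnetons.

3.87 Bohr magnetons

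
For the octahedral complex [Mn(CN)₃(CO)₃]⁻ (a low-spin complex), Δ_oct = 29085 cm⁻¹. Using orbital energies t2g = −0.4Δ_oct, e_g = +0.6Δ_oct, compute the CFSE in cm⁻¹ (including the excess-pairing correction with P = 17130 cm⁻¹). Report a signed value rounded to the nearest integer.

Ligand charges: 3×(-1) from CN⁻ and 3×(+0) from CO sum to -3; with overall charge -1, Mn is +2.
Mn is in group 7, so Mn²⁺ is d⁵ (7 − 2 = 5).
Configuration: t2g^5 e_g^0.
CFSE(orbital) = 5×(-0.4Δ_oct) + 0×(0.6Δ_oct) = -2.0Δ_oct; with Δ_oct = 29085 cm⁻¹ that is -58170 cm⁻¹.
Pairing penalty: 2 pairs vs 0 in the high-spin reference → 2 extra × P = 34260 cm⁻¹.
Combining: -58170 + 34260 = -23910 cm⁻¹.

-23910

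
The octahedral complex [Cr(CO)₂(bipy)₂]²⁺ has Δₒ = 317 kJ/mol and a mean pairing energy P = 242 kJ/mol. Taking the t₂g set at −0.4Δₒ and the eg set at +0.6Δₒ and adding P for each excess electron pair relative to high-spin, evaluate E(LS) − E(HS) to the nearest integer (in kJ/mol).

-75

Ligand charges: 2×(+0) from CO and 2×(+0) from bipy sum to +0; with overall charge +2, Cr is +2.
Cr²⁺: group 6, so d-count = 6 − 2 = 4.
High-spin d⁴ fills as t₂g³ eg¹ with CFSE 3(−0.4) + 1(+0.6) = -0.6Δₒ = -190 kJ/mol.
Low-spin t₂g⁴ eg⁰ gives -1.6Δₒ = -507 kJ/mol, but forming 1 extra pair costs 1P = 242 kJ/mol, so E(LS) = -507 + 242 = -265 kJ/mol.
Thus E(LS) − E(HS) = -75 kJ/mol.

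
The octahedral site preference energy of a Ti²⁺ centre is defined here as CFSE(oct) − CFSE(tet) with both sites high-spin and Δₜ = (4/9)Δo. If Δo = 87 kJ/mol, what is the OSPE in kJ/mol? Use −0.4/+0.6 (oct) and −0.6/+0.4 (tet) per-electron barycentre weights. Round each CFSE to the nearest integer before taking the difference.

-24

Ti sits in group 4; removing 2 electrons leaves Ti²⁺ with 4 − 2 = 2 d electrons.
Octahedral high-spin t2g^2 e_g^0: CFSE = -0.8 × 87 = -70 kJ/mol.
In a tetrahedral site the filling is e^2 t2^0: CFSE(tet) = -1.2Δₜ = -1.2 × (4/9)(87) = -46 kJ/mol.
OSPE = CFSE(oct) − CFSE(tet) = -70 − (-46) = -24 kJ/mol.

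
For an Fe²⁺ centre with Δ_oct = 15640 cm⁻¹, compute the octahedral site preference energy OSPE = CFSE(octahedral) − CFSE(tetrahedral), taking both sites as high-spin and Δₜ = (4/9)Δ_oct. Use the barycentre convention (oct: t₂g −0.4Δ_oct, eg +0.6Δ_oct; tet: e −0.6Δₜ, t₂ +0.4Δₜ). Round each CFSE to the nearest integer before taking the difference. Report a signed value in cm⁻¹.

Group 8 minus oxidation state +2 gives a d⁶ configuration for Fe²⁺.
In an octahedral site d⁶ (HS) is t₂g⁴ eg², giving CFSE(oct) = -0.4Δ_oct = -6256 cm⁻¹.
Tetrahedral: e³ t₂³, CFSE = 3(−0.6) + 3(+0.4) = -0.6Δₜ = -0.6 × (4/9) × 15640 = -4171 cm⁻¹.
OSPE = -6256 − (-4171) = -2085 cm⁻¹.

-2085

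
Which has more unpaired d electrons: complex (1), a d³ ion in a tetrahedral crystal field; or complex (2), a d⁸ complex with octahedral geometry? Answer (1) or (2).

(1)

(1): Tetrahedral splitting is small, so the complex is high-spin; e^2 t2^1 → 3 unpaired.
(2): t2g^6 e_g^2 → 2 unpaired.
So (1) has more unpaired electrons.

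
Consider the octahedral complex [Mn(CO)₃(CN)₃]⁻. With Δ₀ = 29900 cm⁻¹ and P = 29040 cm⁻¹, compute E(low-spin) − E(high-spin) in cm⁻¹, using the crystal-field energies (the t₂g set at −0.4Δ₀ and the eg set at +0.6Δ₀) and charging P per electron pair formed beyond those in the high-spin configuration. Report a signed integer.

-1720

Ligand charges: 3×(+0) from CO and 3×(-1) from CN⁻ sum to -3; with overall charge -1, Mn is +2.
Mn sits in group 7; removing 2 electrons leaves Mn²⁺ with 7 − 2 = 5 d electrons.
In the high-spin limit (t₂g³ eg²) the orbital term is 0.0Δ₀ = 0 cm⁻¹, with no excess pairing.
For low-spin the configuration is t₂g⁵ eg⁰: orbital energy -2.0 × 29900 = -59800 cm⁻¹, and 2 additional pairs relative to high-spin add 58080 cm⁻¹, giving -1720 cm⁻¹.
Thus E(LS) − E(HS) = -1720 cm⁻¹.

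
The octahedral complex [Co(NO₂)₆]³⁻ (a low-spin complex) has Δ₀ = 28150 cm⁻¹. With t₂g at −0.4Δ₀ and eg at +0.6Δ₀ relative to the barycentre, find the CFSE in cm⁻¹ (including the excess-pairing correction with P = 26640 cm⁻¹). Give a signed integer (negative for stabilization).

-14280

Each NO₂⁻ contributes -1; 6 × (-1) = -6. With overall charge -3, Co is in the +3 oxidation state.
Co sits in group 9; removing 3 electrons leaves Co³⁺ with 9 − 3 = 6 d electrons.
The d⁶ electrons fill as t₂g⁶ eg⁰.
Orbital CFSE = 6(-0.4) + 0(0.6) = -2.4Δ₀ = -2.4 × 28150 = -67560 cm⁻¹.
Pairing penalty: 3 pairs vs 1 in the high-spin reference → 2 extra × P = 53280 cm⁻¹.
Overall CFSE = -67560 + 53280 = -14280 cm⁻¹.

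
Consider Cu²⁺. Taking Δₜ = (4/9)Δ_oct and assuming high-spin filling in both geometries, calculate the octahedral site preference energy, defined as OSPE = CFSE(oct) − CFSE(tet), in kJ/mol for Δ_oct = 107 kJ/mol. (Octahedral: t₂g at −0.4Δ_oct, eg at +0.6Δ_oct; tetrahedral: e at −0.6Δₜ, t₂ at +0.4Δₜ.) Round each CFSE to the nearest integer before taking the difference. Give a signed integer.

-45

Cu²⁺: group 11, so d-count = 11 − 2 = 9.
Octahedral (high-spin): t2g^6 e_g^3, CFSE = 6(−0.4) + 3(+0.6) = -0.6Δ_oct = -0.6 × 107 = -64 kJ/mol.
Tetrahedral: e^4 t2^5, CFSE = 4(−0.6) + 5(+0.4) = -0.4Δₜ = -0.4 × (4/9) × 107 = -19 kJ/mol.
Subtracting, OSPE = -64 − (-19) = -45 kJ/mol.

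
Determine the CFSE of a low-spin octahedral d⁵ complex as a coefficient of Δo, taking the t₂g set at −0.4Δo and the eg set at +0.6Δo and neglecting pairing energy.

-2.0 Δo

Configuration: t₂g⁵ eg⁰.
CFSE = 5(-0.4Δo) + 0(0.6Δo) = -2.0Δo + 0.0Δo = -2.0Δo.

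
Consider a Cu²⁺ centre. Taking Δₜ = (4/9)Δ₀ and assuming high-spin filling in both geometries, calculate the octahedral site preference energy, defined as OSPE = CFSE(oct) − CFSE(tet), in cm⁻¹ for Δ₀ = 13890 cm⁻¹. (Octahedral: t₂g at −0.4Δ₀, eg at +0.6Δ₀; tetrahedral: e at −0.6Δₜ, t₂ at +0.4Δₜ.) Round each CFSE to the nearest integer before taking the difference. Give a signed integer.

Group 11 minus oxidation state +2 gives a d⁹ configuration for Cu²⁺.
Octahedral high-spin t₂g⁶ eg³: CFSE = -0.6 × 13890 = -8334 cm⁻¹.
In a tetrahedral site the filling is e⁴ t₂⁵: CFSE(tet) = -0.4Δₜ = -0.4 × (4/9)(13890) = -2469 cm⁻¹.
Subtracting, OSPE = -8334 − (-2469) = -5865 cm⁻¹.

-5865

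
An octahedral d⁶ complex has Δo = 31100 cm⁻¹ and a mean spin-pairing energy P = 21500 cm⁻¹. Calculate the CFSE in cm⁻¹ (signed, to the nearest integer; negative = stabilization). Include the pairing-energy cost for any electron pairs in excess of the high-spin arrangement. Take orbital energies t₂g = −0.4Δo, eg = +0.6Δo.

-31640

With Δo > P the complex is low-spin.
Configuration: t₂g⁶ eg⁰.
Orbital CFSE = -2.4Δo = -2.4 × 31100 = -74640 cm⁻¹.
Excess pairs vs high-spin: 3 − 1 = 2; pairing cost = +43000 cm⁻¹.
Net CFSE = -74640 + 43000 = -31640 cm⁻¹.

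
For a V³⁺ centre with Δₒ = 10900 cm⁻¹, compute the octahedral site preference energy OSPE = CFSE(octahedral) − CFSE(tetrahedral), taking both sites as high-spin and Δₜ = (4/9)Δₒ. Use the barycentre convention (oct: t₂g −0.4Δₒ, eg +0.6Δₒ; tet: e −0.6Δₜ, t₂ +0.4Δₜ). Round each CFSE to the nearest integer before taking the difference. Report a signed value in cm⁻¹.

-2907

V³⁺: group 5, so d-count = 5 − 3 = 2.
Octahedral (high-spin): t₂g² eg⁰, CFSE = 2(−0.4) + 0(+0.6) = -0.8Δₒ = -0.8 × 10900 = -8720 cm⁻¹.
In a tetrahedral site the filling is e² t₂⁰: CFSE(tet) = -1.2Δₜ = -1.2 × (4/9)(10900) = -5813 cm⁻¹.
Subtracting, OSPE = -8720 − (-5813) = -2907 cm⁻¹.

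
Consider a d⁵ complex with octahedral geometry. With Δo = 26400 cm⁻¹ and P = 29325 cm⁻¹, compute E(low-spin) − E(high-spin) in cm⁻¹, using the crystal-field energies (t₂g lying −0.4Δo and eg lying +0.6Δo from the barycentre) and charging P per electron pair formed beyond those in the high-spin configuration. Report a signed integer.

High-spin: t₂g³ eg², CFSE = 0.0Δo = 0 cm⁻¹.
Low-spin: t₂g⁵ eg⁰, orbital CFSE = -2.0Δo = -52800 cm⁻¹; plus 2 excess pairs × P = +58650 cm⁻¹; total 5850 cm⁻¹.
Thus E(LS) − E(HS) = 5850 cm⁻¹.

5850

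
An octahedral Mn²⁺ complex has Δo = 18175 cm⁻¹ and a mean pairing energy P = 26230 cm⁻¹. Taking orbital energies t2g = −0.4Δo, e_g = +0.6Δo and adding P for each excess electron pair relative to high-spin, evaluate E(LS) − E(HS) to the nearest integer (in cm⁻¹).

16110

Mn is in group 7, so Mn²⁺ is d⁵ (7 − 2 = 5).
In the high-spin limit (t2g^3 e_g^2) the orbital term is 0.0Δo = 0 cm⁻¹, with no excess pairing.
For low-spin the configuration is t2g^5 e_g^0: orbital energy -2.0 × 18175 = -36350 cm⁻¹, and 2 additional pairs relative to high-spin add 52460 cm⁻¹, giving 16110 cm⁻¹.
Thus E(LS) − E(HS) = 16110 cm⁻¹.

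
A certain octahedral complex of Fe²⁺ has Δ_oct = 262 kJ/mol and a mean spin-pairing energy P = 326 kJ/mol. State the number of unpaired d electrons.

Fe²⁺: group 8, so d-count = 8 − 2 = 6.
With Δ_oct < P the complex is high-spin.
Configuration: t₂g⁴ eg².
Unpaired electrons: 4.

4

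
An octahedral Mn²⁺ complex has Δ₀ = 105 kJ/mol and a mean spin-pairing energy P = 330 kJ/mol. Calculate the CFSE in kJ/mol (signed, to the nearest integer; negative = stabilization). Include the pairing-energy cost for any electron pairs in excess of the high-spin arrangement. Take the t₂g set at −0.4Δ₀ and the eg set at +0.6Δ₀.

Group 7 minus oxidation state +2 gives a d⁵ configuration for Mn²⁺.
Since Δ₀ = 105 kJ/mol < P = 330 kJ/mol, the complex adopts the high-spin configuration.
Filling d⁵ accordingly: t₂g³ eg².
Orbital CFSE = 0.0Δ₀ = 0.0 × 105 = 0 kJ/mol.
High-spin has no excess pairs, so no pairing correction applies.

0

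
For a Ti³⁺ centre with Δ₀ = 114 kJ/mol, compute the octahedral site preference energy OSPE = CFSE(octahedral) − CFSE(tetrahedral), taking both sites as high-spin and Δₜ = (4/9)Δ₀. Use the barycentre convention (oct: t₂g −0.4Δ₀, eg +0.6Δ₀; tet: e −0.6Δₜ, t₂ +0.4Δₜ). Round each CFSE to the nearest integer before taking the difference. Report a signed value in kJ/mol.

-16

Ti³⁺: group 4, so d-count = 4 − 3 = 1.
Octahedral high-spin t2g^1 e_g^0: CFSE = -0.4 × 114 = -46 kJ/mol.
Tetrahedral: e^1 t2^0, CFSE = 1(−0.6) + 0(+0.4) = -0.6Δₜ = -0.6 × (4/9) × 114 = -30 kJ/mol.
Subtracting, OSPE = -46 − (-30) = -16 kJ/mol.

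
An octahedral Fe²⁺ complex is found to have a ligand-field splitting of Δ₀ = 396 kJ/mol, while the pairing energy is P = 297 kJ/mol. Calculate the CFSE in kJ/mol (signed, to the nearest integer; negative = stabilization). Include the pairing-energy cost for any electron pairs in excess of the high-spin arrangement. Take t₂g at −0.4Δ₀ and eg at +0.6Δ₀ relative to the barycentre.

Fe is in group 8, so Fe²⁺ is d⁶ (8 − 2 = 6).
Since Δ₀ = 396 kJ/mol > P = 297 kJ/mol, the complex adopts the low-spin configuration.
Configuration: t₂g⁶ eg⁰.
Orbital CFSE = -2.4Δ₀ = -2.4 × 396 = -950 kJ/mol.
Excess pairs vs high-spin: 3 − 1 = 2; pairing cost = +594 kJ/mol.
Net CFSE = -950 + 594 = -356 kJ/mol.

-356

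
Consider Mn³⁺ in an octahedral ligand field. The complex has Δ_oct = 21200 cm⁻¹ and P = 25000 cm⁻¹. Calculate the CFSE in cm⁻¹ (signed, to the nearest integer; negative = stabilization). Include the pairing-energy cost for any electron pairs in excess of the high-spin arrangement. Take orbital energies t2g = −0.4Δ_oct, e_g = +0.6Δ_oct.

-12720

Mn sits in group 7; removing 3 electrons leaves Mn³⁺ with 7 − 3 = 4 d electrons.
With Δ_oct < P the complex is high-spin.
Filling d⁴ accordingly: t2g^3 e_g^1.
Orbital CFSE = -0.6Δ_oct = -0.6 × 21200 = -12720 cm⁻¹.
High-spin has no excess pairs, so no pairing correction applies.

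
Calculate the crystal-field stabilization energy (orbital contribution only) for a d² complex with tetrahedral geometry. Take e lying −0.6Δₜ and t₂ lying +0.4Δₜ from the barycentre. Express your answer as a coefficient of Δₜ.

Tetrahedral fields are weak (Δₜ ≈ 4/9 Δₒ), so electrons fill high-spin.
Configuration: e² t₂⁰.
CFSE = 2(-0.6Δₜ) + 0(0.4Δₜ) = -1.2Δₜ + 0.0Δₜ = -1.2Δₜ.

-1.2 Δₜ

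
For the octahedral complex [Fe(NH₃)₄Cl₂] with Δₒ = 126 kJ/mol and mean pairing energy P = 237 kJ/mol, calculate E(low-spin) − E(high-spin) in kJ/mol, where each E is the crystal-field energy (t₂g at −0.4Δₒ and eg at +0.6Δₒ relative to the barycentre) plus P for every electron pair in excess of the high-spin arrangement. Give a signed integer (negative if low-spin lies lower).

Ligand charges: 4×(+0) from NH₃ and 2×(-1) from Cl⁻ sum to -2; with overall charge +0, Fe is +2.
Fe is in group 8, so Fe²⁺ is d⁶ (8 − 2 = 6).
High-spin d⁶ fills as t₂g⁴ eg² with CFSE 4(−0.4) + 2(+0.6) = -0.4Δₒ = -50 kJ/mol.
Low-spin t₂g⁶ eg⁰ gives -2.4Δₒ = -302 kJ/mol, but forming 2 extra pairs costs 2P = 474 kJ/mol, so E(LS) = -302 + 474 = 172 kJ/mol.
E(LS) − E(HS) = 172 − (-50) = 222 kJ/mol.

222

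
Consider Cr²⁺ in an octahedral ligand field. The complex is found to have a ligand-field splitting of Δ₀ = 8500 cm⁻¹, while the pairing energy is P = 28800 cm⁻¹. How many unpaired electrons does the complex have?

Cr is in group 6, so Cr²⁺ is d⁴ (6 − 2 = 4).
Δ₀ < P, so pairing is avoided: the ground state is high-spin.
That gives t2g^3 e_g^1.
Unpaired electrons: 4.

4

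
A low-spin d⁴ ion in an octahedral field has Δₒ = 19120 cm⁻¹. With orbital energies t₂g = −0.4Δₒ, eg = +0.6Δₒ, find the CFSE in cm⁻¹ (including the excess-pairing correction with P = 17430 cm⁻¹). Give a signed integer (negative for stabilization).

-13162

The d⁴ electrons fill as t₂g⁴ eg⁰.
CFSE(orbital) = 4×(-0.4Δₒ) + 0×(0.6Δₒ) = -1.6Δₒ; with Δₒ = 19120 cm⁻¹ that is -30592 cm⁻¹.
Pairing penalty: 1 pair vs 0 in the high-spin reference → 1 extra × P = 17430 cm⁻¹.
Net CFSE = -30592 + 17430 = -13162 cm⁻¹.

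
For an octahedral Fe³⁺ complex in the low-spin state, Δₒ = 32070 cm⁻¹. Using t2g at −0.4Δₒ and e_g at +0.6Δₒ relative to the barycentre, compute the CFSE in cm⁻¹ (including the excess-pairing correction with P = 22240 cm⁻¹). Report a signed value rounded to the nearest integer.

-19660

Group 8 minus oxidation state +3 gives a d⁵ configuration for Fe³⁺.
Electron filling gives t2g^5 e_g^0.
Orbital CFSE = 5(-0.4) + 0(0.6) = -2.0Δₒ = -2.0 × 32070 = -64140 cm⁻¹.
Pairing penalty: 2 pairs vs 0 in the high-spin reference → 2 extra × P = 44480 cm⁻¹.
Overall CFSE = -64140 + 44480 = -19660 cm⁻¹.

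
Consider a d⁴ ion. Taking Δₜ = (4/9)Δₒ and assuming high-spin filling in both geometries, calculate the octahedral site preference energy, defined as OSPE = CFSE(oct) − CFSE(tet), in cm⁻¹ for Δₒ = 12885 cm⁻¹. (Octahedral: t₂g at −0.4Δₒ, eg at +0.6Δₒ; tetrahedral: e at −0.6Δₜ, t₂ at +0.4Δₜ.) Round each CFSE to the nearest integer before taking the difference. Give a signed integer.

-5440

Octahedral high-spin t₂g³ eg¹: CFSE = -0.6 × 12885 = -7731 cm⁻¹.
In a tetrahedral site the filling is e² t₂²: CFSE(tet) = -0.4Δₜ = -0.4 × (4/9)(12885) = -2291 cm⁻¹.
Subtracting, OSPE = -7731 − (-2291) = -5440 cm⁻¹.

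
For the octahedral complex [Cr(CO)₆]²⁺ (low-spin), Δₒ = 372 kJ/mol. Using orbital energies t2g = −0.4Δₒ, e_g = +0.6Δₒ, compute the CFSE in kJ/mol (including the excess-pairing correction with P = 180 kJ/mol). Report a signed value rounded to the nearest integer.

-415

CO is neutral, so the +2 overall charge sits on Cr: oxidation state +2.
Cr²⁺: group 6, so d-count = 6 − 2 = 4.
The d⁴ electrons fill as t2g^4 e_g^0.
CFSE(orbital) = 4×(-0.4Δₒ) + 0×(0.6Δₒ) = -1.6Δₒ; with Δₒ = 372 kJ/mol that is -595 kJ/mol.
Pairing penalty: 1 pair vs 0 in the high-spin reference → 1 extra × P = 180 kJ/mol.
Combining: -595 + 180 = -415 kJ/mol.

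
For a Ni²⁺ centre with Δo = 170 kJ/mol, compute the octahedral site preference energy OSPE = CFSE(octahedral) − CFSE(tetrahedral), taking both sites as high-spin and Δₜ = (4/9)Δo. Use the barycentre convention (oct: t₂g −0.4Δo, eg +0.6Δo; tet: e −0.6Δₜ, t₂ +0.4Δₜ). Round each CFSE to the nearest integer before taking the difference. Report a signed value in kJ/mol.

-144

Ni is in group 10, so Ni²⁺ is d⁸ (10 − 2 = 8).
In an octahedral site d⁸ (HS) is t₂g⁶ eg², giving CFSE(oct) = -1.2Δo = -204 kJ/mol.
Tetrahedral e⁴ t₂⁴ gives -0.8Δₜ = -0.8 × (4/9) × 170 = -60 kJ/mol.
OSPE = -204 − (-60) = -144 kJ/mol.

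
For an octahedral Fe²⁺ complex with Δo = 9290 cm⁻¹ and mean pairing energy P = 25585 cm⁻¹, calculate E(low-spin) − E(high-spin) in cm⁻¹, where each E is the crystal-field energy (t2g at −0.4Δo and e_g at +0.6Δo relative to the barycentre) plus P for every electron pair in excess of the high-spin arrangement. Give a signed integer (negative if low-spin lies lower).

Fe sits in group 8; removing 2 electrons leaves Fe²⁺ with 8 − 2 = 6 d electrons.
High-spin: t2g^4 e_g^2, CFSE = -0.4Δo = -3716 cm⁻¹.
For low-spin the configuration is t2g^6 e_g^0: orbital energy -2.4 × 9290 = -22296 cm⁻¹, and 2 additional pairs relative to high-spin add 51170 cm⁻¹, giving 28874 cm⁻¹.
Thus E(LS) − E(HS) = 32590 cm⁻¹.

32590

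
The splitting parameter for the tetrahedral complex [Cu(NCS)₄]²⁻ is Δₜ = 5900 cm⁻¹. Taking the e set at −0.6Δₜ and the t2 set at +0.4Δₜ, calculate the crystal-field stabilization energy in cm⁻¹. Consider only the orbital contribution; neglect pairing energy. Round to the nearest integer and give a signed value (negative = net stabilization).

-2360

Each NCS⁻ contributes -1; 4 × (-1) = -4. With overall charge -2, Cu is in the +2 oxidation state.
Cu is in group 11, so Cu²⁺ is d⁹ (11 − 2 = 9).
With tetrahedral geometry the complex is necessarily high-spin.
Electron filling gives e^4 t2^5.
CFSE(orbital) = 4×(-0.6Δₜ) + 5×(0.4Δₜ) = -0.4Δₜ; with Δₜ = 5900 cm⁻¹ that is -2360 cm⁻¹.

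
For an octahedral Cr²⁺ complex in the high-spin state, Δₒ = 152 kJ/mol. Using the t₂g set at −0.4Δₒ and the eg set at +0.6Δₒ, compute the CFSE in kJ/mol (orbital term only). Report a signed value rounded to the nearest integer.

Cr is in group 6, so Cr²⁺ is d⁴ (6 − 2 = 4).
Configuration: t₂g³ eg¹.
Orbital CFSE = 3(-0.4) + 1(0.6) = -0.6Δₒ = -0.6 × 152 = -91 kJ/mol.

-91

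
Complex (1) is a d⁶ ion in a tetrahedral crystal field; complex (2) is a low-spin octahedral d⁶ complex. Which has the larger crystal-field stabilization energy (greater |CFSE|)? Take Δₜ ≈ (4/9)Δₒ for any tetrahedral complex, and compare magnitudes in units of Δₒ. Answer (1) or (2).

(2)

(1): With tetrahedral geometry the complex is necessarily high-spin; e^3 t2^3, CFSE = -0.6Δₜ ≈ -0.27Δₒ.
(2): t₂g⁶ eg⁰, CFSE = -2.4Δₒ.
So (2) has the larger |CFSE|.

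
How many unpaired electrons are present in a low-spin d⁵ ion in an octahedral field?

Configuration: t₂g⁵ eg⁰, giving 1 unpaired electron.

1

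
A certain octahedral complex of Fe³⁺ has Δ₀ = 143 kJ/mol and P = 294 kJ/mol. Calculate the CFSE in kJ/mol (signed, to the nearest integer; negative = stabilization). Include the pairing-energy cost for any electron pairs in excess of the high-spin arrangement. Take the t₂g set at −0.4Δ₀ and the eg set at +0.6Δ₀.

Fe sits in group 8; removing 3 electrons leaves Fe³⁺ with 8 − 3 = 5 d electrons.
Here Δ₀ < P (143 < 294), so the high-spin state is favoured.
That gives t₂g³ eg².
Orbital CFSE = 0.0Δ₀ = 0.0 × 143 = 0 kJ/mol.
High-spin has no excess pairs, so no pairing correction applies.

0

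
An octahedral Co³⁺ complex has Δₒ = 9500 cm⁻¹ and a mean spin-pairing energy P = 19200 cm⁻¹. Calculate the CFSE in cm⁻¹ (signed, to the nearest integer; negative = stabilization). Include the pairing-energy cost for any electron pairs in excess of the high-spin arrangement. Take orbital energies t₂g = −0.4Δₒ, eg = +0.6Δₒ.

Co sits in group 9; removing 3 electrons leaves Co³⁺ with 9 − 3 = 6 d electrons.
Here Δₒ < P (9500 < 19200), so the high-spin state is favoured.
That gives t₂g⁴ eg².
Orbital CFSE = -0.4Δₒ = -0.4 × 9500 = -3800 cm⁻¹.
High-spin has no excess pairs, so no pairing correction applies.

-3800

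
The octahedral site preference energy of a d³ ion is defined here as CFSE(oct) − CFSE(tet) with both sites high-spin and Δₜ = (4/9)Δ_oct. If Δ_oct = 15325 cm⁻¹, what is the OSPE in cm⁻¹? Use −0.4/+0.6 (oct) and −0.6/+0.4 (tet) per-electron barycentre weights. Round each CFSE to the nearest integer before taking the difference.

-12941

Octahedral (high-spin): t2g^3 e_g^0, CFSE = 3(−0.4) + 0(+0.6) = -1.2Δ_oct = -1.2 × 15325 = -18390 cm⁻¹.
In a tetrahedral site the filling is e^2 t2^1: CFSE(tet) = -0.8Δₜ = -0.8 × (4/9)(15325) = -5449 cm⁻¹.
OSPE = -18390 − (-5449) = -12941 cm⁻¹.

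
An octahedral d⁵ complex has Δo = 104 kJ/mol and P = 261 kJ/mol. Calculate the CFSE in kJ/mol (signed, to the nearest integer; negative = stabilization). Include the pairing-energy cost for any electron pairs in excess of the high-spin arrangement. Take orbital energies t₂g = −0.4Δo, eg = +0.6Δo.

0

Since Δo = 104 kJ/mol < P = 261 kJ/mol, the complex adopts the high-spin configuration.
Configuration: t₂g³ eg².
Orbital CFSE = 0.0Δo = 0.0 × 104 = 0 kJ/mol.
High-spin has no excess pairs, so no pairing correction applies.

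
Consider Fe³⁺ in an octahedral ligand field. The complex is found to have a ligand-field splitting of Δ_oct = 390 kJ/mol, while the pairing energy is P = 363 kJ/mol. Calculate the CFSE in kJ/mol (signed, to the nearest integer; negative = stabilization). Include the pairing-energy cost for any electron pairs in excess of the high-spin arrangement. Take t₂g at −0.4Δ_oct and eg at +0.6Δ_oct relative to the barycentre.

Fe³⁺: group 8, so d-count = 8 − 3 = 5.
Since Δ_oct = 390 kJ/mol > P = 363 kJ/mol, the complex adopts the low-spin configuration.
Configuration: t₂g⁵ eg⁰.
Orbital CFSE = -2.0Δ_oct = -2.0 × 390 = -780 kJ/mol.
Excess pairs vs high-spin: 2 − 0 = 2; pairing cost = +726 kJ/mol.
Net CFSE = -780 + 726 = -54 kJ/mol.

-54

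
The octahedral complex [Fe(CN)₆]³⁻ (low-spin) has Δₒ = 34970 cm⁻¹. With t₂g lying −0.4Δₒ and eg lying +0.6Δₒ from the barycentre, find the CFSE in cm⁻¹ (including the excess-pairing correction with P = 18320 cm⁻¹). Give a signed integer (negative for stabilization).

-33300

Each CN⁻ contributes -1; 6 × (-1) = -6. With overall charge -3, Fe is in the +3 oxidation state.
Fe is in group 8, so Fe³⁺ is d⁵ (8 − 3 = 5).
The d⁵ electrons fill as t₂g⁵ eg⁰.
The orbital stabilization is -2.0Δₒ = -2.0 × 34970 = -69940 cm⁻¹.
High-spin d⁵ would be t₂g³ eg² with 0 pairs; low-spin has 2, so 2 excess pairs cost +2P = +36640 cm⁻¹.
Combining: -69940 + 36640 = -33300 cm⁻¹.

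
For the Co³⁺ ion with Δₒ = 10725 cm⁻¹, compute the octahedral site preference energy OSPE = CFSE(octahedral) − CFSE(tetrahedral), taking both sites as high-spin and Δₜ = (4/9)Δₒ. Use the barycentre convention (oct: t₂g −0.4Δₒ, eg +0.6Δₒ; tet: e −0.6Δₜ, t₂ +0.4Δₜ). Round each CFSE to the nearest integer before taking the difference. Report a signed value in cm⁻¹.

-1430

Co is in group 9, so Co³⁺ is d⁶ (9 − 3 = 6).
Octahedral high-spin t₂g⁴ eg²: CFSE = -0.4 × 10725 = -4290 cm⁻¹.
In a tetrahedral site the filling is e³ t₂³: CFSE(tet) = -0.6Δₜ = -0.6 × (4/9)(10725) = -2860 cm⁻¹.
Subtracting, OSPE = -4290 − (-2860) = -1430 cm⁻¹.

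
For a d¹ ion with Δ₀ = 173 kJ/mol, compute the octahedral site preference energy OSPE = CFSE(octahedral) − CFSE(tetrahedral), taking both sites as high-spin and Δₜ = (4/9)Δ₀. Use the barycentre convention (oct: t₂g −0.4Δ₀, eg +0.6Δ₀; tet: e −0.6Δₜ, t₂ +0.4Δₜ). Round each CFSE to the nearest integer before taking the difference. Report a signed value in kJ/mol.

Octahedral (high-spin): t2g^1 e_g^0, CFSE = 1(−0.4) + 0(+0.6) = -0.4Δ₀ = -0.4 × 173 = -69 kJ/mol.
In a tetrahedral site the filling is e^1 t2^0: CFSE(tet) = -0.6Δₜ = -0.6 × (4/9)(173) = -46 kJ/mol.
OSPE = -69 − (-46) = -23 kJ/mol.

-23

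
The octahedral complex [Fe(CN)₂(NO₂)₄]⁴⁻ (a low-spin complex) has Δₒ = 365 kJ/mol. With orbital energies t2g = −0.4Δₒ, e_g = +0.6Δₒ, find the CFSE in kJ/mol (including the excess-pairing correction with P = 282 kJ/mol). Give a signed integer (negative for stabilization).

Ligand charges: 2×(-1) from CN⁻ and 4×(-1) from NO₂⁻ sum to -6; with overall charge -4, Fe is +2.
Group 8 minus oxidation state +2 gives a d⁶ configuration for Fe²⁺.
Configuration: t2g^6 e_g^0.
Orbital CFSE = 6(-0.4) + 0(0.6) = -2.4Δₒ = -2.4 × 365 = -876 kJ/mol.
High-spin d⁶ would be t2g^4 e_g^2 with 1 pair; low-spin has 3, so 2 excess pairs cost +2P = +564 kJ/mol.
Overall CFSE = -876 + 564 = -312 kJ/mol.

-312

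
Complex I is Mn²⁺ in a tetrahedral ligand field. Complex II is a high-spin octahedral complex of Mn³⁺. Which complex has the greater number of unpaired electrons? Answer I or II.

I

I: Group 7 minus oxidation state +2 gives a d⁵ configuration for Mn²⁺; With tetrahedral geometry the complex is necessarily high-spin; e² t₂³ → 5 unpaired.
II: Group 7 minus oxidation state +3 gives a d⁴ configuration for Mn³⁺; t₂g³ eg¹ → 4 unpaired.
So I has more unpaired electrons.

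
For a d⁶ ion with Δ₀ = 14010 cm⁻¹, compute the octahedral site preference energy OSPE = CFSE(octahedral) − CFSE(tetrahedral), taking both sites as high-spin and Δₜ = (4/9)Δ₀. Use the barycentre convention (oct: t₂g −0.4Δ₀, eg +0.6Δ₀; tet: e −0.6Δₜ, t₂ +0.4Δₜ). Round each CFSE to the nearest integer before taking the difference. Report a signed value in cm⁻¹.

-1868

Octahedral (high-spin): t₂g⁴ eg², CFSE = 4(−0.4) + 2(+0.6) = -0.4Δ₀ = -0.4 × 14010 = -5604 cm⁻¹.
In a tetrahedral site the filling is e³ t₂³: CFSE(tet) = -0.6Δₜ = -0.6 × (4/9)(14010) = -3736 cm⁻¹.
Subtracting, OSPE = -5604 − (-3736) = -1868 cm⁻¹.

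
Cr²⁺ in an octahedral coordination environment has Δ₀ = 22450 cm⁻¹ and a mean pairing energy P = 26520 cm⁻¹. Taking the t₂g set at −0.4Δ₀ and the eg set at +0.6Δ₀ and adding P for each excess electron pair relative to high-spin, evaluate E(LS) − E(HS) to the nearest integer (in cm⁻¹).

Group 6 minus oxidation state +2 gives a d⁴ configuration for Cr²⁺.
High-spin d⁴ fills as t₂g³ eg¹ with CFSE 3(−0.4) + 1(+0.6) = -0.6Δ₀ = -13470 cm⁻¹.
Low-spin: t₂g⁴ eg⁰, orbital CFSE = -1.6Δ₀ = -35920 cm⁻¹; plus 1 excess pair × P = +26520 cm⁻¹; total -9400 cm⁻¹.
Thus E(LS) − E(HS) = 4070 cm⁻¹.

4070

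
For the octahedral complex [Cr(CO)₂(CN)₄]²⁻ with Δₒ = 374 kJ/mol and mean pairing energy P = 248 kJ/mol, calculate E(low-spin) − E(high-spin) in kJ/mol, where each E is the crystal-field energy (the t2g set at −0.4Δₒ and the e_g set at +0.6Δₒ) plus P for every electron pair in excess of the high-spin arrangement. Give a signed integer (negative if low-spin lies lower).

-126

Ligand charges: 2×(+0) from CO and 4×(-1) from CN⁻ sum to -4; with overall charge -2, Cr is +2.
Group 6 minus oxidation state +2 gives a d⁴ configuration for Cr²⁺.
High-spin d⁴ fills as t2g^3 e_g^1 with CFSE 3(−0.4) + 1(+0.6) = -0.6Δₒ = -224 kJ/mol.
For low-spin the configuration is t2g^4 e_g^0: orbital energy -1.6 × 374 = -598 kJ/mol, and 1 additional pair relative to high-spin adds 248 kJ/mol, giving -350 kJ/mol.
Thus E(LS) − E(HS) = -126 kJ/mol.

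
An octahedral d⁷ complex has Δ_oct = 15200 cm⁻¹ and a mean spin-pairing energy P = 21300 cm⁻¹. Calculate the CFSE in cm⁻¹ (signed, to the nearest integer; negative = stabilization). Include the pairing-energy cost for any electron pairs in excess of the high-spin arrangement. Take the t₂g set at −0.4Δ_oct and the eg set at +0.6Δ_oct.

-12160

Here Δ_oct < P (15200 < 21300), so the high-spin state is favoured.
Filling d⁷ accordingly: t₂g⁵ eg².
Orbital CFSE = -0.8Δ_oct = -0.8 × 15200 = -12160 cm⁻¹.
High-spin has no excess pairs, so no pairing correction applies.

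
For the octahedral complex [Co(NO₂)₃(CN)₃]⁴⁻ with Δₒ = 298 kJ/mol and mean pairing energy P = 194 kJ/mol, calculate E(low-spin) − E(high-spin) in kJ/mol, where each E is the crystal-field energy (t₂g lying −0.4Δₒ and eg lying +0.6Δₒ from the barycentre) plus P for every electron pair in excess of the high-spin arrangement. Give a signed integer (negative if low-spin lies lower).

Ligand charges: 3×(-1) from NO₂⁻ and 3×(-1) from CN⁻ sum to -6; with overall charge -4, Co is +2.
Co²⁺: group 9, so d-count = 9 − 2 = 7.
High-spin d⁷ fills as t₂g⁵ eg² with CFSE 5(−0.4) + 2(+0.6) = -0.8Δₒ = -238 kJ/mol.
Low-spin t₂g⁶ eg¹ gives -1.8Δₒ = -536 kJ/mol, but forming 1 extra pair costs 1P = 194 kJ/mol, so E(LS) = -536 + 194 = -342 kJ/mol.
E(LS) − E(HS) = -342 − (-238) = -104 kJ/mol.

-104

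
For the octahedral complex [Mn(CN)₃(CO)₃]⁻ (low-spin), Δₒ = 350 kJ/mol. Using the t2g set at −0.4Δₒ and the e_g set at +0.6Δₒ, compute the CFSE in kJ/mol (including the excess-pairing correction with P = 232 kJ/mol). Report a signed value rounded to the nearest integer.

-236

Ligand charges: 3×(-1) from CN⁻ and 3×(+0) from CO sum to -3; with overall charge -1, Mn is +2.
Mn sits in group 7; removing 2 electrons leaves Mn²⁺ with 7 − 2 = 5 d electrons.
Configuration: t2g^5 e_g^0.
The orbital stabilization is -2.0Δₒ = -2.0 × 350 = -700 kJ/mol.
High-spin d⁵ would be t2g^3 e_g^2 with 0 pairs; low-spin has 2, so 2 excess pairs cost +2P = +464 kJ/mol.
Overall CFSE = -700 + 464 = -236 kJ/mol.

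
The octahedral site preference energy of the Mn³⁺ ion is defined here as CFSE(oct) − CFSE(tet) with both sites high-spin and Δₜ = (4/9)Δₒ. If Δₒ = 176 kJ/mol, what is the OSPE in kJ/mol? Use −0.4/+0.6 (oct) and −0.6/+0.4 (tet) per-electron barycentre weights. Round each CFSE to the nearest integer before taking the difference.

Mn sits in group 7; removing 3 electrons leaves Mn³⁺ with 7 − 3 = 4 d electrons.
Octahedral (high-spin): t₂g³ eg¹, CFSE = 3(−0.4) + 1(+0.6) = -0.6Δₒ = -0.6 × 176 = -106 kJ/mol.
Tetrahedral e² t₂² gives -0.4Δₜ = -0.4 × (4/9) × 176 = -31 kJ/mol.
OSPE = -106 − (-31) = -75 kJ/mol.

-75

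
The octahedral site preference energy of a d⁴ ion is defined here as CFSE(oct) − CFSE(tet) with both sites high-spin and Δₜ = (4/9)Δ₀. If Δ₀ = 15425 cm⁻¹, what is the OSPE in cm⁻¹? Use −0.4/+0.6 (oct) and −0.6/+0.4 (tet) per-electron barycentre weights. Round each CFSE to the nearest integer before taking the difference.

-6513

Octahedral (high-spin): t₂g³ eg¹, CFSE = 3(−0.4) + 1(+0.6) = -0.6Δ₀ = -0.6 × 15425 = -9255 cm⁻¹.
In a tetrahedral site the filling is e² t₂²: CFSE(tet) = -0.4Δₜ = -0.4 × (4/9)(15425) = -2742 cm⁻¹.
OSPE = CFSE(oct) − CFSE(tet) = -9255 − (-2742) = -6513 cm⁻¹.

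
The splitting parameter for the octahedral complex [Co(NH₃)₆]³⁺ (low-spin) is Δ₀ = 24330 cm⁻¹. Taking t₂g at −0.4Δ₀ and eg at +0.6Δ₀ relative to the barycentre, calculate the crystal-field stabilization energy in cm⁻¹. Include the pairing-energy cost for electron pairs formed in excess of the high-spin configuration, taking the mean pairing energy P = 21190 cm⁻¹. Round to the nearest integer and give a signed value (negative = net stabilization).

-16012

NH₃ is neutral, so the +3 overall charge sits on Co: oxidation state +3.
Co³⁺: group 9, so d-count = 9 − 3 = 6.
Configuration: t₂g⁶ eg⁰.
The orbital stabilization is -2.4Δ₀ = -2.4 × 24330 = -58392 cm⁻¹.
Pairing penalty: 3 pairs vs 1 in the high-spin reference → 2 extra × P = 42380 cm⁻¹.
Combining: -58392 + 42380 = -16012 cm⁻¹.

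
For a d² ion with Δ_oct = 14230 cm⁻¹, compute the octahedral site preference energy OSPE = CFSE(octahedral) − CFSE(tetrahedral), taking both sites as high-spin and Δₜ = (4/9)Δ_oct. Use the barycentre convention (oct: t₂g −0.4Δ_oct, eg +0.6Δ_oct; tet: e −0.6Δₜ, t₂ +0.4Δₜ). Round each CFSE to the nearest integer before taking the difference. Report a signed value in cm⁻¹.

Octahedral high-spin t₂g² eg⁰: CFSE = -0.8 × 14230 = -11384 cm⁻¹.
Tetrahedral e² t₂⁰ gives -1.2Δₜ = -1.2 × (4/9) × 14230 = -7589 cm⁻¹.
OSPE = CFSE(oct) − CFSE(tet) = -11384 − (-7589) = -3795 cm⁻¹.

-3795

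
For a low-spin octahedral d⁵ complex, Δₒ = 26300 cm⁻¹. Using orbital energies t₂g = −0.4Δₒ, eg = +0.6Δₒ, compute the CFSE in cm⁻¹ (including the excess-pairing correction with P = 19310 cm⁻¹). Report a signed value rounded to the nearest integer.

-13980

Electron filling gives t₂g⁵ eg⁰.
CFSE(orbital) = 5×(-0.4Δₒ) + 0×(0.6Δₒ) = -2.0Δₒ; with Δₒ = 26300 cm⁻¹ that is -52600 cm⁻¹.
Relative to high-spin t₂g³ eg² (0 paired), the low-spin configuration has 2 additional pairs, contributing +2 × 19310 = +38620 cm⁻¹.
Net CFSE = -52600 + 38620 = -13980 cm⁻¹.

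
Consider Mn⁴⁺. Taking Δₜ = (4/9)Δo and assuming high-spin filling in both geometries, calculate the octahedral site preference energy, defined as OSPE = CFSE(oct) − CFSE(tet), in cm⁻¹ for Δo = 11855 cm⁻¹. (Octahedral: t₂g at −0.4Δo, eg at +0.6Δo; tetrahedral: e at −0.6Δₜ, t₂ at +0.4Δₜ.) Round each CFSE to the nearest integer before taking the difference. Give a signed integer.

Group 7 minus oxidation state +4 gives a d³ configuration for Mn⁴⁺.
Octahedral high-spin t2g^3 e_g^0: CFSE = -1.2 × 11855 = -14226 cm⁻¹.
In a tetrahedral site the filling is e^2 t2^1: CFSE(tet) = -0.8Δₜ = -0.8 × (4/9)(11855) = -4215 cm⁻¹.
OSPE = -14226 − (-4215) = -10011 cm⁻¹.

-10011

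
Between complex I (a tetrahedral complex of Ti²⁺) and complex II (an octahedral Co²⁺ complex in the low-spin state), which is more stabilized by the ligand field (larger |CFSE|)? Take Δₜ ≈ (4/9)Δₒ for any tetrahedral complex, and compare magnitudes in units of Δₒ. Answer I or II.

II

I: Group 4 minus oxidation state +2 gives a d² configuration for Ti²⁺; With tetrahedral geometry the complex is necessarily high-spin; e^2 t2^0, CFSE = -1.2Δₜ ≈ -0.53Δₒ.
II: Group 9 minus oxidation state +2 gives a d⁷ configuration for Co²⁺; t2g^6 e_g^1, CFSE = -1.8Δₒ.
So II has the larger |CFSE|.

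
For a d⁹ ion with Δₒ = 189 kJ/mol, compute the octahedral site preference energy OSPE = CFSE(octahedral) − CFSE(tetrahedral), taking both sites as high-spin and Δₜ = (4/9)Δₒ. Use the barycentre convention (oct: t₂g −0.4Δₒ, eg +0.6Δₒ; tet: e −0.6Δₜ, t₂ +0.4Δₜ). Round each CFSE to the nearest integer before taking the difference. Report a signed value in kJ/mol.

Octahedral (high-spin): t₂g⁶ eg³, CFSE = 6(−0.4) + 3(+0.6) = -0.6Δₒ = -0.6 × 189 = -113 kJ/mol.
Tetrahedral e⁴ t₂⁵ gives -0.4Δₜ = -0.4 × (4/9) × 189 = -34 kJ/mol.
Subtracting, OSPE = -113 − (-34) = -79 kJ/mol.

-79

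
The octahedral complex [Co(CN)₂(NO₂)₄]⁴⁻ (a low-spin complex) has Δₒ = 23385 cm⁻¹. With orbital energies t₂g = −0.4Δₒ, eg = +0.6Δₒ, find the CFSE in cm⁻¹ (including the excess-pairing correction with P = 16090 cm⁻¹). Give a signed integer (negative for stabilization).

-26003

Ligand charges: 2×(-1) from CN⁻ and 4×(-1) from NO₂⁻ sum to -6; with overall charge -4, Co is +2.
Co is in group 9, so Co²⁺ is d⁷ (9 − 2 = 7).
The d⁷ electrons fill as t₂g⁶ eg¹.
CFSE(orbital) = 6×(-0.4Δₒ) + 1×(0.6Δₒ) = -1.8Δₒ; with Δₒ = 23385 cm⁻¹ that is -42093 cm⁻¹.
Pairing penalty: 3 pairs vs 2 in the high-spin reference → 1 extra × P = 16090 cm⁻¹.
Net CFSE = -42093 + 16090 = -26003 cm⁻¹.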